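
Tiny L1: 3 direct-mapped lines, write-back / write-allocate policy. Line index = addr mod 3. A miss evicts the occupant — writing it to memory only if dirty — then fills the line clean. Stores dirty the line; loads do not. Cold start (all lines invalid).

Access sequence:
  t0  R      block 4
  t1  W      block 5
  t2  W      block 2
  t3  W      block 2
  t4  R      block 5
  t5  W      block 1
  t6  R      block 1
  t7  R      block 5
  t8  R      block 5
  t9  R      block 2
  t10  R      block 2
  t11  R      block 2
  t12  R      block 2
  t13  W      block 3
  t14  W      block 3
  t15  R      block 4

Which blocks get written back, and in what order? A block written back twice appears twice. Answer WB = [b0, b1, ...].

0: R B4 → L1 miss [-]
1: W B5 → L2 miss [D]
2: W B2 → L2 miss wb→B5 [D]
3: W B2 → L2 hit [D]
4: R B5 → L2 miss wb→B2 [-]
5: W B1 → L1 miss [D]
6: R B1 → L1 hit [D]
7: R B5 → L2 hit [-]
8: R B5 → L2 hit [-]
9: R B2 → L2 miss [-]
10: R B2 → L2 hit [-]
11: R B2 → L2 hit [-]
12: R B2 → L2 hit [-]
13: W B3 → L0 miss [D]
14: W B3 → L0 hit [D]
15: R B4 → L1 miss wb→B1 [-]

WB = [5, 2, 1]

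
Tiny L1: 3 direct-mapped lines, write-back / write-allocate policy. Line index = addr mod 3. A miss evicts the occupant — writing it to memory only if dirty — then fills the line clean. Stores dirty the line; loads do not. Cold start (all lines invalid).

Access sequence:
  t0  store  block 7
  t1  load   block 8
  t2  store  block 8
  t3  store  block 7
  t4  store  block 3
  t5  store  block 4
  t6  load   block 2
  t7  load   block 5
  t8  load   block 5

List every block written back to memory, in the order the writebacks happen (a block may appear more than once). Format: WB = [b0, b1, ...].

WB = [7, 8]

0: W B7 -> L1 miss  d=D]
1: R B8 -> L2 miss  d=-]
2: W B8 -> L2 hit  d=D]
3: W B7 -> L1 hit  d=D]
4: W B3 -> L0 miss  d=D]
5: W B4 -> L1 miss wb->B7  d=D]
6: R B2 -> L2 miss wb->B8  d=-]
7: R B5 -> L2 miss  d=-]
8: R B5 -> L2 hit  d=-]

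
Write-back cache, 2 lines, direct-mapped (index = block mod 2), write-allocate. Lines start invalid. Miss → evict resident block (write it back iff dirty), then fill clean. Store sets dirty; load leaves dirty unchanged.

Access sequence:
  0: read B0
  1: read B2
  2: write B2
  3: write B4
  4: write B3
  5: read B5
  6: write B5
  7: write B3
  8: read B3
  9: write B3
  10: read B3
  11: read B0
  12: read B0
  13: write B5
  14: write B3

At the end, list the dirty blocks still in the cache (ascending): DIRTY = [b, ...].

0: R B0 -> L0 miss  d=-]
1: R B2 -> L0 miss  d=-]
2: W B2 -> L0 hit  d=D]
3: W B4 -> L0 miss wb->B2  d=D]
4: W B3 -> L1 miss  d=D]
5: R B5 -> L1 miss wb->B3  d=-]
6: W B5 -> L1 hit  d=D]
7: W B3 -> L1 miss wb->B5  d=D]
8: R B3 -> L1 hit  d=D]
9: W B3 -> L1 hit  d=D]
10: R B3 -> L1 hit  d=D]
11: R B0 -> L0 miss wb->B4  d=-]
12: R B0 -> L0 hit  d=-]
13: W B5 -> L1 miss wb->B3  d=D]
14: W B3 -> L1 miss wb->B5  d=D]

DIRTY = [3]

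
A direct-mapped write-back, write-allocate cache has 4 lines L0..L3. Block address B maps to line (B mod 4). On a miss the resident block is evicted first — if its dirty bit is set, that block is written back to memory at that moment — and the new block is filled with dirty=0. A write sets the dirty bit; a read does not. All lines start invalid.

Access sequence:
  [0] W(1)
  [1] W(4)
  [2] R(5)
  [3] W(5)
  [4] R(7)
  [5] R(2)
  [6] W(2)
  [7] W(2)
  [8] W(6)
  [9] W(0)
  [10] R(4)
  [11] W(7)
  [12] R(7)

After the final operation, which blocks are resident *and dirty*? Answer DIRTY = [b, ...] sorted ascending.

0: W B1 -> L1 miss  d=D]
1: W B4 -> L0 miss  d=D]
2: R B5 -> L1 miss wb->B1  d=-]
3: W B5 -> L1 hit  d=D]
4: R B7 -> L3 miss  d=-]
5: R B2 -> L2 miss  d=-]
6: W B2 -> L2 hit  d=D]
7: W B2 -> L2 hit  d=D]
8: W B6 -> L2 miss wb->B2  d=D]
9: W B0 -> L0 miss wb->B4  d=D]
10: R B4 -> L0 miss wb->B0  d=-]
11: W B7 -> L3 hit  d=D]
12: R B7 -> L3 hit  d=D]

DIRTY = [5, 6, 7]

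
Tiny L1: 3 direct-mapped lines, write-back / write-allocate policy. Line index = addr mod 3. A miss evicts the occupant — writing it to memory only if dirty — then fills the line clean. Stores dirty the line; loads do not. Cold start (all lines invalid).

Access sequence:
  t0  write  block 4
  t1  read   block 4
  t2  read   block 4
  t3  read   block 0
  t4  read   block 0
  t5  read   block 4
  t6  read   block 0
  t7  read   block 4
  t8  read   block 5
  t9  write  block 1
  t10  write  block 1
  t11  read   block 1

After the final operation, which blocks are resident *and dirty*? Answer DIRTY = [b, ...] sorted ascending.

DIRTY = [1]

0: W B4 -> L1 miss  d=D]
1: R B4 -> L1 hit  d=D]
2: R B4 -> L1 hit  d=D]
3: R B0 -> L0 miss  d=-]
4: R B0 -> L0 hit  d=-]
5: R B4 -> L1 hit  d=D]
6: R B0 -> L0 hit  d=-]
7: R B4 -> L1 hit  d=D]
8: R B5 -> L2 miss  d=-]
9: W B1 -> L1 miss wb->B4  d=D]
10: W B1 -> L1 hit  d=D]
11: R B1 -> L1 hit  d=D]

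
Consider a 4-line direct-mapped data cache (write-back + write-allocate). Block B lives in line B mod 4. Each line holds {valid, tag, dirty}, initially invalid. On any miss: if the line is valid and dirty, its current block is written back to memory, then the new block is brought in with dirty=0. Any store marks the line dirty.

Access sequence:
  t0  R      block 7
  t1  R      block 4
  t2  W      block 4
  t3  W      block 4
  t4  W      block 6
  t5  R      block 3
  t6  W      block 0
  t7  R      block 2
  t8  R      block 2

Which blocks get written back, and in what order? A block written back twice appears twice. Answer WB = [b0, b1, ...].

  0 | R B7 → L3 miss [-]
  1 | R B4 → L0 miss [-]
  2 | W B4 → L0 hit [D]
  3 | W B4 → L0 hit [D]
  4 | W B6 → L2 miss [D]
  5 | R B3 → L3 miss [-]
  6 | W B0 → L0 miss wb→B4 [D]
  7 | R B2 → L2 miss wb→B6 [-]
  8 | R B2 → L2 hit [-]

WB = [4, 6]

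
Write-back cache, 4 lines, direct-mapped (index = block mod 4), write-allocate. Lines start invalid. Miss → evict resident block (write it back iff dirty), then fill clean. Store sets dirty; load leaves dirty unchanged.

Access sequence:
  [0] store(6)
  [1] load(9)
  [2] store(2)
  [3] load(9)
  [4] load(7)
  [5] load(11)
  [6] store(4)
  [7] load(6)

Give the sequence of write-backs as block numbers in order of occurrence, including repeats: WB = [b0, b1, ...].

WB = [6, 2]

  0 | W B6 → L2 miss [D]
  1 | R B9 → L1 miss [-]
  2 | W B2 → L2 miss wb→B6 [D]
  3 | R B9 → L1 hit [-]
  4 | R B7 → L3 miss [-]
  5 | R B11 → L3 miss [-]
  6 | W B4 → L0 miss [D]
  7 | R B6 → L2 miss wb→B2 [-]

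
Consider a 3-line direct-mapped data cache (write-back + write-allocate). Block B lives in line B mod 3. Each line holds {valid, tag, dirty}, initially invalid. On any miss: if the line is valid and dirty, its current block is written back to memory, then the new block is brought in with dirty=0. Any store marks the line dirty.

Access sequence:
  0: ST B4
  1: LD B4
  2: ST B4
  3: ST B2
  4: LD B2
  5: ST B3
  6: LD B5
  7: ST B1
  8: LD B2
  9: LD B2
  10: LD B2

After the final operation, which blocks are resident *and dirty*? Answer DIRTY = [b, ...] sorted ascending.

0: W B4 → L1 miss [D]
1: R B4 → L1 hit [D]
2: W B4 → L1 hit [D]
3: W B2 → L2 miss [D]
4: R B2 → L2 hit [D]
5: W B3 → L0 miss [D]
6: R B5 → L2 miss wb→B2 [-]
7: W B1 → L1 miss wb→B4 [D]
8: R B2 → L2 miss [-]
9: R B2 → L2 hit [-]
10: R B2 → L2 hit [-]

DIRTY = [1, 3]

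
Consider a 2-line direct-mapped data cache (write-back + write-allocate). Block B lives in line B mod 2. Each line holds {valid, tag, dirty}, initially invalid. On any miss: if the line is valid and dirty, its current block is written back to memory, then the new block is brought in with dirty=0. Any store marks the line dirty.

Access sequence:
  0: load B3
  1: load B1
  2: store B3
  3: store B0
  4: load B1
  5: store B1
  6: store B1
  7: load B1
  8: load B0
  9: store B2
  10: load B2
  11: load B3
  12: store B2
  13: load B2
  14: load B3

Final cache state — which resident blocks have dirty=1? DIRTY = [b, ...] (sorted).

DIRTY = [2]

0: R B3 -> L1 miss  d=-]
1: R B1 -> L1 miss  d=-]
2: W B3 -> L1 miss  d=D]
3: W B0 -> L0 miss  d=D]
4: R B1 -> L1 miss wb->B3  d=-]
5: W B1 -> L1 hit  d=D]
6: W B1 -> L1 hit  d=D]
7: R B1 -> L1 hit  d=D]
8: R B0 -> L0 hit  d=D]
9: W B2 -> L0 miss wb->B0  d=D]
10: R B2 -> L0 hit  d=D]
11: R B3 -> L1 miss wb->B1  d=-]
12: W B2 -> L0 hit  d=D]
13: R B2 -> L0 hit  d=D]
14: R B3 -> L1 hit  d=-]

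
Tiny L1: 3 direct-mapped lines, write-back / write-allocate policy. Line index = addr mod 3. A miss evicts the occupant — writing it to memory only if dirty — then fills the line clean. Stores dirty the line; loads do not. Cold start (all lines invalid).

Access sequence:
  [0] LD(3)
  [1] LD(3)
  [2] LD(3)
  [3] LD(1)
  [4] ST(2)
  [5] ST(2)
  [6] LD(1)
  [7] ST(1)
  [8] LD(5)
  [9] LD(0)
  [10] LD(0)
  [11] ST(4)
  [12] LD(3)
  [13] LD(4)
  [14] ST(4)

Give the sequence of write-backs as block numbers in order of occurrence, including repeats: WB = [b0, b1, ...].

WB = [2, 1]

0: R B3 -> L0 miss  d=-]
1: R B3 -> L0 hit  d=-]
2: R B3 -> L0 hit  d=-]
3: R B1 -> L1 miss  d=-]
4: W B2 -> L2 miss  d=D]
5: W B2 -> L2 hit  d=D]
6: R B1 -> L1 hit  d=-]
7: W B1 -> L1 hit  d=D]
8: R B5 -> L2 miss wb->B2  d=-]
9: R B0 -> L0 miss  d=-]
10: R B0 -> L0 hit  d=-]
11: W B4 -> L1 miss wb->B1  d=D]
12: R B3 -> L0 miss  d=-]
13: R B4 -> L1 hit  d=D]
14: W B4 -> L1 hit  d=D]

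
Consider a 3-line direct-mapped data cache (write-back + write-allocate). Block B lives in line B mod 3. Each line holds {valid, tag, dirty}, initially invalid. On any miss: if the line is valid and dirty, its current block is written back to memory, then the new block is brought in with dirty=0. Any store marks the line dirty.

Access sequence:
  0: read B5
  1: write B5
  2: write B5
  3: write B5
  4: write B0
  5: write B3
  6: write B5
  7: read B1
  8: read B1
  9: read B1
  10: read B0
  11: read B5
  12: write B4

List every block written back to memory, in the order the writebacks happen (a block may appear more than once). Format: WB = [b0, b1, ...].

WB = [0, 3]

  0 | R B5 → L2 miss [-]
  1 | W B5 → L2 hit [D]
  2 | W B5 → L2 hit [D]
  3 | W B5 → L2 hit [D]
  4 | W B0 → L0 miss [D]
  5 | W B3 → L0 miss wb→B0 [D]
  6 | W B5 → L2 hit [D]
  7 | R B1 → L1 miss [-]
  8 | R B1 → L1 hit [-]
  9 | R B1 → L1 hit [-]
  10 | R B0 → L0 miss wb→B3 [-]
  11 | R B5 → L2 hit [D]
  12 | W B4 → L1 miss [D]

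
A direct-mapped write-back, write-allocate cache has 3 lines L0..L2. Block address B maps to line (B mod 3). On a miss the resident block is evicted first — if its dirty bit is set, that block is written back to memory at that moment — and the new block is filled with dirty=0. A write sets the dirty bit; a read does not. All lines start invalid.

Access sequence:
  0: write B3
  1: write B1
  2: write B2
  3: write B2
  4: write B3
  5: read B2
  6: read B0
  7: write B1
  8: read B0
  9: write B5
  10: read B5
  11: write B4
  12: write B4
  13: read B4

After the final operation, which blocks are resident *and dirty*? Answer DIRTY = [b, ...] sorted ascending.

  0 | W B3 → L0 miss [D]
  1 | W B1 → L1 miss [D]
  2 | W B2 → L2 miss [D]
  3 | W B2 → L2 hit [D]
  4 | W B3 → L0 hit [D]
  5 | R B2 → L2 hit [D]
  6 | R B0 → L0 miss wb→B3 [-]
  7 | W B1 → L1 hit [D]
  8 | R B0 → L0 hit [-]
  9 | W B5 → L2 miss wb→B2 [D]
  10 | R B5 → L2 hit [D]
  11 | W B4 → L1 miss wb→B1 [D]
  12 | W B4 → L1 hit [D]
  13 | R B4 → L1 hit [D]

DIRTY = [4, 5]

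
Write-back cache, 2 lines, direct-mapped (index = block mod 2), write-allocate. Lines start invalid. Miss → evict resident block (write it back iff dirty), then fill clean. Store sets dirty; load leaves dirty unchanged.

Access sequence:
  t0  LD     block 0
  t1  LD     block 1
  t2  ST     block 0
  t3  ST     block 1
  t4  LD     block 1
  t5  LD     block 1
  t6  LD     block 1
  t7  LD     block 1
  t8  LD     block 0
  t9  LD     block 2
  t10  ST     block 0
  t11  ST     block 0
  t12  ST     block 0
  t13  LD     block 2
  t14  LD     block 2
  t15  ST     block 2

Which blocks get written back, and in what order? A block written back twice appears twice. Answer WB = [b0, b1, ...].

  0 | R B0 → L0 miss [-]
  1 | R B1 → L1 miss [-]
  2 | W B0 → L0 hit [D]
  3 | W B1 → L1 hit [D]
  4 | R B1 → L1 hit [D]
  5 | R B1 → L1 hit [D]
  6 | R B1 → L1 hit [D]
  7 | R B1 → L1 hit [D]
  8 | R B0 → L0 hit [D]
  9 | R B2 → L0 miss wb→B0 [-]
  10 | W B0 → L0 miss [D]
  11 | W B0 → L0 hit [D]
  12 | W B0 → L0 hit [D]
  13 | R B2 → L0 miss wb→B0 [-]
  14 | R B2 → L0 hit [-]
  15 | W B2 → L0 hit [D]

WB = [0, 0]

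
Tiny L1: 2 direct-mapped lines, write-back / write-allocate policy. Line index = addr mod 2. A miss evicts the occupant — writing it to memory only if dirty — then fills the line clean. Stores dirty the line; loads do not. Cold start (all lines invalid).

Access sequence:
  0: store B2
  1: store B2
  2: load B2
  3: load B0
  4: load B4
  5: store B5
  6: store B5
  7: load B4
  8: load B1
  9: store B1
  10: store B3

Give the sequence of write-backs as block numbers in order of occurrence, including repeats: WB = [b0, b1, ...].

0: W B2 -> L0 miss  d=D]
1: W B2 -> L0 hit  d=D]
2: R B2 -> L0 hit  d=D]
3: R B0 -> L0 miss wb->B2  d=-]
4: R B4 -> L0 miss  d=-]
5: W B5 -> L1 miss  d=D]
6: W B5 -> L1 hit  d=D]
7: R B4 -> L0 hit  d=-]
8: R B1 -> L1 miss wb->B5  d=-]
9: W B1 -> L1 hit  d=D]
10: W B3 -> L1 miss wb->B1  d=D]

WB = [2, 5, 1]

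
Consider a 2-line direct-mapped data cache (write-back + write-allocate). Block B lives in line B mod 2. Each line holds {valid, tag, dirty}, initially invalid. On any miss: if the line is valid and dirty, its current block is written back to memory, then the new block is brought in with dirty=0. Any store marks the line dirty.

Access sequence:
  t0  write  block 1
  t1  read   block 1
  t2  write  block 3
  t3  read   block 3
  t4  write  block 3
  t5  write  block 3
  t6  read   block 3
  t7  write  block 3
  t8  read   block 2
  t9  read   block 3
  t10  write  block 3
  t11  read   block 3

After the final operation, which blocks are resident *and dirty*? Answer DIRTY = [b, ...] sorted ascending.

0: W B1 → L1 miss [D]
1: R B1 → L1 hit [D]
2: W B3 → L1 miss wb→B1 [D]
3: R B3 → L1 hit [D]
4: W B3 → L1 hit [D]
5: W B3 → L1 hit [D]
6: R B3 → L1 hit [D]
7: W B3 → L1 hit [D]
8: R B2 → L0 miss [-]
9: R B3 → L1 hit [D]
10: W B3 → L1 hit [D]
11: R B3 → L1 hit [D]

DIRTY = [3]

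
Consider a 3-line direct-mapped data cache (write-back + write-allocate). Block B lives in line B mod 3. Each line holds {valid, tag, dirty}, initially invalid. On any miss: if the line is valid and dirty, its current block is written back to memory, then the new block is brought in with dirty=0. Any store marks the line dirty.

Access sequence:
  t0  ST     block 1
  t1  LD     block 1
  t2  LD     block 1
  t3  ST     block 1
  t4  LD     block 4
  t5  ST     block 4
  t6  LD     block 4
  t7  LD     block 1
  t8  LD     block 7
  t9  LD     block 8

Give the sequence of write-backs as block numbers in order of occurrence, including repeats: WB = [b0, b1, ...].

WB = [1, 4]

0: W B1 → L1 miss [D]
1: R B1 → L1 hit [D]
2: R B1 → L1 hit [D]
3: W B1 → L1 hit [D]
4: R B4 → L1 miss wb→B1 [-]
5: W B4 → L1 hit [D]
6: R B4 → L1 hit [D]
7: R B1 → L1 miss wb→B4 [-]
8: R B7 → L1 miss [-]
9: R B8 → L2 miss [-]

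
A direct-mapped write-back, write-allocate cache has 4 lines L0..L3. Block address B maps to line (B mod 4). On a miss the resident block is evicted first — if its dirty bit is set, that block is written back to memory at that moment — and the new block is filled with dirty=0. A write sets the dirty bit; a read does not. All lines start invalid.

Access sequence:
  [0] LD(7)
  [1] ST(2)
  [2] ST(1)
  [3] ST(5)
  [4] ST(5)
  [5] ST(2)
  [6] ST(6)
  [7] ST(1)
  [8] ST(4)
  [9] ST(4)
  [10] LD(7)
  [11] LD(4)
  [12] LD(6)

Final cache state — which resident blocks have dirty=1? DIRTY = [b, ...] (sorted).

  0 | R B7 → L3 miss [-]
  1 | W B2 → L2 miss [D]
  2 | W B1 → L1 miss [D]
  3 | W B5 → L1 miss wb→B1 [D]
  4 | W B5 → L1 hit [D]
  5 | W B2 → L2 hit [D]
  6 | W B6 → L2 miss wb→B2 [D]
  7 | W B1 → L1 miss wb→B5 [D]
  8 | W B4 → L0 miss [D]
  9 | W B4 → L0 hit [D]
  10 | R B7 → L3 hit [-]
  11 | R B4 → L0 hit [D]
  12 | R B6 → L2 hit [D]

DIRTY = [1, 4, 6]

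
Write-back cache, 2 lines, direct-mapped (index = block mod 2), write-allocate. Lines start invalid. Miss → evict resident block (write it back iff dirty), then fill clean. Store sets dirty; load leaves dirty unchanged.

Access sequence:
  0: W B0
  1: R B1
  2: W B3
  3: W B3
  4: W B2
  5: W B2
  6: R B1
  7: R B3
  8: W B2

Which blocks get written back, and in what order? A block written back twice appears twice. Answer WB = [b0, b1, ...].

0: W B0 → L0 miss [D]
1: R B1 → L1 miss [-]
2: W B3 → L1 miss [D]
3: W B3 → L1 hit [D]
4: W B2 → L0 miss wb→B0 [D]
5: W B2 → L0 hit [D]
6: R B1 → L1 miss wb→B3 [-]
7: R B3 → L1 miss [-]
8: W B2 → L0 hit [D]

WB = [0, 3]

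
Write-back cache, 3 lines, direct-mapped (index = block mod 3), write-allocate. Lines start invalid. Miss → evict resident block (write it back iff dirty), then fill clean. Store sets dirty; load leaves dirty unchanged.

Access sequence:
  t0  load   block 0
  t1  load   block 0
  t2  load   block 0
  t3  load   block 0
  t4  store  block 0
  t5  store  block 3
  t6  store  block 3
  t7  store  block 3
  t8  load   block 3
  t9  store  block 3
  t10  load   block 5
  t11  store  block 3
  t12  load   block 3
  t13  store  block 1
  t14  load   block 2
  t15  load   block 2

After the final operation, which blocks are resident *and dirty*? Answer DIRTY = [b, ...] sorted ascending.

DIRTY = [1, 3]

0: R B0 -> L0 miss  d=-]
1: R B0 -> L0 hit  d=-]
2: R B0 -> L0 hit  d=-]
3: R B0 -> L0 hit  d=-]
4: W B0 -> L0 hit  d=D]
5: W B3 -> L0 miss wb->B0  d=D]
6: W B3 -> L0 hit  d=D]
7: W B3 -> L0 hit  d=D]
8: R B3 -> L0 hit  d=D]
9: W B3 -> L0 hit  d=D]
10: R B5 -> L2 miss  d=-]
11: W B3 -> L0 hit  d=D]
12: R B3 -> L0 hit  d=D]
13: W B1 -> L1 miss  d=D]
14: R B2 -> L2 miss  d=-]
15: R B2 -> L2 hit  d=-]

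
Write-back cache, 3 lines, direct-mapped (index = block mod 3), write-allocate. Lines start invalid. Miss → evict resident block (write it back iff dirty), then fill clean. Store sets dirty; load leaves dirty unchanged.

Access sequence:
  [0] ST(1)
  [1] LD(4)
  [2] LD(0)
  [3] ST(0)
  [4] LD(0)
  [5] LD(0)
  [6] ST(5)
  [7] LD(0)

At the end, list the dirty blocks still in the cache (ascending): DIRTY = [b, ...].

0: W B1 -> L1 miss  d=D]
1: R B4 -> L1 miss wb->B1  d=-]
2: R B0 -> L0 miss  d=-]
3: W B0 -> L0 hit  d=D]
4: R B0 -> L0 hit  d=D]
5: R B0 -> L0 hit  d=D]
6: W B5 -> L2 miss  d=D]
7: R B0 -> L0 hit  d=D]

DIRTY = [0, 5]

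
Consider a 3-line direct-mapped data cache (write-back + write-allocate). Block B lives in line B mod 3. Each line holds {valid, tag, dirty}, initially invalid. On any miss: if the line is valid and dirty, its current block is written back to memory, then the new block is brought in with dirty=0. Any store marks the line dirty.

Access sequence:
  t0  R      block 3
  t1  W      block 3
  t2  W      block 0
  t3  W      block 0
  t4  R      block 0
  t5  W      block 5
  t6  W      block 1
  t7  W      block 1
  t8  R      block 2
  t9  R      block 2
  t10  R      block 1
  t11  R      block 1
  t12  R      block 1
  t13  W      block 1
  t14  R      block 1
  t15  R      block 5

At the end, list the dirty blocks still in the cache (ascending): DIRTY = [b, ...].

0: R B3 -> L0 miss  d=-]
1: W B3 -> L0 hit  d=D]
2: W B0 -> L0 miss wb->B3  d=D]
3: W B0 -> L0 hit  d=D]
4: R B0 -> L0 hit  d=D]
5: W B5 -> L2 miss  d=D]
6: W B1 -> L1 miss  d=D]
7: W B1 -> L1 hit  d=D]
8: R B2 -> L2 miss wb->B5  d=-]
9: R B2 -> L2 hit  d=-]
10: R B1 -> L1 hit  d=D]
11: R B1 -> L1 hit  d=D]
12: R B1 -> L1 hit  d=D]
13: W B1 -> L1 hit  d=D]
14: R B1 -> L1 hit  d=D]
15: R B5 -> L2 miss  d=-]

DIRTY = [0, 1]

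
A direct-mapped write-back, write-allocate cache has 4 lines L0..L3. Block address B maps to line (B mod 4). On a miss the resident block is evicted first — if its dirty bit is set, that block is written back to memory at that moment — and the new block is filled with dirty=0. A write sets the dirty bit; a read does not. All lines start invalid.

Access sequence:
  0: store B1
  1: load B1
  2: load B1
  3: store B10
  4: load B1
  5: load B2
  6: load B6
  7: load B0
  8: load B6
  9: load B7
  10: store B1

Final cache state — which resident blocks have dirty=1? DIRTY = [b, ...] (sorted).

DIRTY = [1]

  0 | W B1 → L1 miss [D]
  1 | R B1 → L1 hit [D]
  2 | R B1 → L1 hit [D]
  3 | W B10 → L2 miss [D]
  4 | R B1 → L1 hit [D]
  5 | R B2 → L2 miss wb→B10 [-]
  6 | R B6 → L2 miss [-]
  7 | R B0 → L0 miss [-]
  8 | R B6 → L2 hit [-]
  9 | R B7 → L3 miss [-]
  10 | W B1 → L1 hit [D]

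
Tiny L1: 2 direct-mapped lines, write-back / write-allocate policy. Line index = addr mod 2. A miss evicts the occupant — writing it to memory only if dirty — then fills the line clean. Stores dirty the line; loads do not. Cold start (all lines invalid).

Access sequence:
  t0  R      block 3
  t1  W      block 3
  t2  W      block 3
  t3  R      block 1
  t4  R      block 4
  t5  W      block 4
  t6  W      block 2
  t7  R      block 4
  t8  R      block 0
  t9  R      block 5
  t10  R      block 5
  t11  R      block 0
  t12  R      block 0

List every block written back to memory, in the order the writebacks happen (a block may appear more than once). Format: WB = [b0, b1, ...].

WB = [3, 4, 2]

  0 | R B3 → L1 miss [-]
  1 | W B3 → L1 hit [D]
  2 | W B3 → L1 hit [D]
  3 | R B1 → L1 miss wb→B3 [-]
  4 | R B4 → L0 miss [-]
  5 | W B4 → L0 hit [D]
  6 | W B2 → L0 miss wb→B4 [D]
  7 | R B4 → L0 miss wb→B2 [-]
  8 | R B0 → L0 miss [-]
  9 | R B5 → L1 miss [-]
  10 | R B5 → L1 hit [-]
  11 | R B0 → L0 hit [-]
  12 | R B0 → L0 hit [-]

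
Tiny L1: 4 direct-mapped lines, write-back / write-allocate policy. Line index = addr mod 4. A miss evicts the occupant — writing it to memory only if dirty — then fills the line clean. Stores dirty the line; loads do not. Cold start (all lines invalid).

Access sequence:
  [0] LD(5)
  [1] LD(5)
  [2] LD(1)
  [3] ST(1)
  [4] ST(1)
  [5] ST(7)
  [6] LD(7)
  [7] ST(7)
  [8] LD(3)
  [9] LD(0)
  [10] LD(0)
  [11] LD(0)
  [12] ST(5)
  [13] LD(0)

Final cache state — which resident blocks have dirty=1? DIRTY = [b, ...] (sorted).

DIRTY = [5]

  0 | R B5 → L1 miss [-]
  1 | R B5 → L1 hit [-]
  2 | R B1 → L1 miss [-]
  3 | W B1 → L1 hit [D]
  4 | W B1 → L1 hit [D]
  5 | W B7 → L3 miss [D]
  6 | R B7 → L3 hit [D]
  7 | W B7 → L3 hit [D]
  8 | R B3 → L3 miss wb→B7 [-]
  9 | R B0 → L0 miss [-]
  10 | R B0 → L0 hit [-]
  11 | R B0 → L0 hit [-]
  12 | W B5 → L1 miss wb→B1 [D]
  13 | R B0 → L0 hit [-]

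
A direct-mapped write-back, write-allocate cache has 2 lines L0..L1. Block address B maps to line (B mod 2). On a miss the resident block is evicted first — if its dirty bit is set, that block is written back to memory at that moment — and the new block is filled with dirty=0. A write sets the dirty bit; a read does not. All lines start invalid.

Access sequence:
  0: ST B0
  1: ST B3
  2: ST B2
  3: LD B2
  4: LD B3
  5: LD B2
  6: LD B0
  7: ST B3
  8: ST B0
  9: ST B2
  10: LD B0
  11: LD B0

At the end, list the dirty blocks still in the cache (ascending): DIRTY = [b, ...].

0: W B0 -> L0 miss  d=D]
1: W B3 -> L1 miss  d=D]
2: W B2 -> L0 miss wb->B0  d=D]
3: R B2 -> L0 hit  d=D]
4: R B3 -> L1 hit  d=D]
5: R B2 -> L0 hit  d=D]
6: R B0 -> L0 miss wb->B2  d=-]
7: W B3 -> L1 hit  d=D]
8: W B0 -> L0 hit  d=D]
9: W B2 -> L0 miss wb->B0  d=D]
10: R B0 -> L0 miss wb->B2  d=-]
11: R B0 -> L0 hit  d=-]

DIRTY = [3]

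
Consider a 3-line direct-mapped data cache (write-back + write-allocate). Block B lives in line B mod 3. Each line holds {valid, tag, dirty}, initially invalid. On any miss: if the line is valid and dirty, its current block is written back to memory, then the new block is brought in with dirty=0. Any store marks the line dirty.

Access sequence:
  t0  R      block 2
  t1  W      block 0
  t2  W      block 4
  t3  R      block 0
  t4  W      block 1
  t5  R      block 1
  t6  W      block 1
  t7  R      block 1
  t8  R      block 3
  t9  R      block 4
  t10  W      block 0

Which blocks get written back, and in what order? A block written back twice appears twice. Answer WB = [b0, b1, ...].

0: R B2 → L2 miss [-]
1: W B0 → L0 miss [D]
2: W B4 → L1 miss [D]
3: R B0 → L0 hit [D]
4: W B1 → L1 miss wb→B4 [D]
5: R B1 → L1 hit [D]
6: W B1 → L1 hit [D]
7: R B1 → L1 hit [D]
8: R B3 → L0 miss wb→B0 [-]
9: R B4 → L1 miss wb→B1 [-]
10: W B0 → L0 miss [D]

WB = [4, 0, 1]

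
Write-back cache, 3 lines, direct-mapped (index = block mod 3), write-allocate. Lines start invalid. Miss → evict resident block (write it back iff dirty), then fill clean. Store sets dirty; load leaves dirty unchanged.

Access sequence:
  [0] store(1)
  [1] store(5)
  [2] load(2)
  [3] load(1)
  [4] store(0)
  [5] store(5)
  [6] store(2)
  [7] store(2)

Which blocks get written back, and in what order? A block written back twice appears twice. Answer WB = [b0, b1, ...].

0: W B1 -> L1 miss  d=D]
1: W B5 -> L2 miss  d=D]
2: R B2 -> L2 miss wb->B5  d=-]
3: R B1 -> L1 hit  d=D]
4: W B0 -> L0 miss  d=D]
5: W B5 -> L2 miss  d=D]
6: W B2 -> L2 miss wb->B5  d=D]
7: W B2 -> L2 hit  d=D]

WB = [5, 5]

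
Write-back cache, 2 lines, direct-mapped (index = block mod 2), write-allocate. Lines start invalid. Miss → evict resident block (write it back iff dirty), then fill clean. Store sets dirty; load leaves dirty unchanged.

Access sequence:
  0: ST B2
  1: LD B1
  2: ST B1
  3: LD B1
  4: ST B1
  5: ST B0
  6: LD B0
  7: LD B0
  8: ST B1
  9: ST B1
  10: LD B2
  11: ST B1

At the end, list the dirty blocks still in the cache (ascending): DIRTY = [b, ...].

DIRTY = [1]

  0 | W B2 → L0 miss [D]
  1 | R B1 → L1 miss [-]
  2 | W B1 → L1 hit [D]
  3 | R B1 → L1 hit [D]
  4 | W B1 → L1 hit [D]
  5 | W B0 → L0 miss wb→B2 [D]
  6 | R B0 → L0 hit [D]
  7 | R B0 → L0 hit [D]
  8 | W B1 → L1 hit [D]
  9 | W B1 → L1 hit [D]
  10 | R B2 → L0 miss wb→B0 [-]
  11 | W B1 → L1 hit [D]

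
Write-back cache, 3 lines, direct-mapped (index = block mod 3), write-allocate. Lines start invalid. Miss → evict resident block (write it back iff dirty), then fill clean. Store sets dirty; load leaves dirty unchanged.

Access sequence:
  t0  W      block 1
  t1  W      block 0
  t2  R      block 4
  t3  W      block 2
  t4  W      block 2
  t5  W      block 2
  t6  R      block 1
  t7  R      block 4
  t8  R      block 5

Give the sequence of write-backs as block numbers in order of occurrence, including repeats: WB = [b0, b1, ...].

WB = [1, 2]

0: W B1 -> L1 miss  d=D]
1: W B0 -> L0 miss  d=D]
2: R B4 -> L1 miss wb->B1  d=-]
3: W B2 -> L2 miss  d=D]
4: W B2 -> L2 hit  d=D]
5: W B2 -> L2 hit  d=D]
6: R B1 -> L1 miss  d=-]
7: R B4 -> L1 miss  d=-]
8: R B5 -> L2 miss wb->B2  d=-]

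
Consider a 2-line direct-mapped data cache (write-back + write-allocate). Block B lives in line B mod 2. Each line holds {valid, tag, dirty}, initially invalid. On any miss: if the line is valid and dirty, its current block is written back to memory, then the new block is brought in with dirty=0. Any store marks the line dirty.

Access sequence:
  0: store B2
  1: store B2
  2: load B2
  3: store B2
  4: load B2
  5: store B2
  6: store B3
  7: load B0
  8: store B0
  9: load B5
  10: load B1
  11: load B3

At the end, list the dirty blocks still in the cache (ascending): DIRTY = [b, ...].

DIRTY = [0]

  0 | W B2 → L0 miss [D]
  1 | W B2 → L0 hit [D]
  2 | R B2 → L0 hit [D]
  3 | W B2 → L0 hit [D]
  4 | R B2 → L0 hit [D]
  5 | W B2 → L0 hit [D]
  6 | W B3 → L1 miss [D]
  7 | R B0 → L0 miss wb→B2 [-]
  8 | W B0 → L0 hit [D]
  9 | R B5 → L1 miss wb→B3 [-]
  10 | R B1 → L1 miss [-]
  11 | R B3 → L1 miss [-]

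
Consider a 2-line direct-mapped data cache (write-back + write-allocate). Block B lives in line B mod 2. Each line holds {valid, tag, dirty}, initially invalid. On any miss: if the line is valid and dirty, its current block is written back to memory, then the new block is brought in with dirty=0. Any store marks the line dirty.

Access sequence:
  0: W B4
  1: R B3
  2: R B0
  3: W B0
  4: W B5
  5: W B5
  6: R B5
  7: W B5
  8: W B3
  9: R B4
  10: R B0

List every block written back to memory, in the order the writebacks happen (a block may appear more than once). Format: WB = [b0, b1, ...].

WB = [4, 5, 0]

0: W B4 -> L0 miss  d=D]
1: R B3 -> L1 miss  d=-]
2: R B0 -> L0 miss wb->B4  d=-]
3: W B0 -> L0 hit  d=D]
4: W B5 -> L1 miss  d=D]
5: W B5 -> L1 hit  d=D]
6: R B5 -> L1 hit  d=D]
7: W B5 -> L1 hit  d=D]
8: W B3 -> L1 miss wb->B5  d=D]
9: R B4 -> L0 miss wb->B0  d=-]
10: R B0 -> L0 miss  d=-]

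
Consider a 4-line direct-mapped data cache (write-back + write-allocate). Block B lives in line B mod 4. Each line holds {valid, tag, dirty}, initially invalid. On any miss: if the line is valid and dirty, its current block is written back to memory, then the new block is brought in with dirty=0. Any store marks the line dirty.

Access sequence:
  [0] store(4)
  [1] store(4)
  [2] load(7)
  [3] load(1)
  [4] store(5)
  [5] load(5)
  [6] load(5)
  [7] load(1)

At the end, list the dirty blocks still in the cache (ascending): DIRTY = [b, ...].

  0 | W B4 → L0 miss [D]
  1 | W B4 → L0 hit [D]
  2 | R B7 → L3 miss [-]
  3 | R B1 → L1 miss [-]
  4 | W B5 → L1 miss [D]
  5 | R B5 → L1 hit [D]
  6 | R B5 → L1 hit [D]
  7 | R B1 → L1 miss wb→B5 [-]

DIRTY = [4]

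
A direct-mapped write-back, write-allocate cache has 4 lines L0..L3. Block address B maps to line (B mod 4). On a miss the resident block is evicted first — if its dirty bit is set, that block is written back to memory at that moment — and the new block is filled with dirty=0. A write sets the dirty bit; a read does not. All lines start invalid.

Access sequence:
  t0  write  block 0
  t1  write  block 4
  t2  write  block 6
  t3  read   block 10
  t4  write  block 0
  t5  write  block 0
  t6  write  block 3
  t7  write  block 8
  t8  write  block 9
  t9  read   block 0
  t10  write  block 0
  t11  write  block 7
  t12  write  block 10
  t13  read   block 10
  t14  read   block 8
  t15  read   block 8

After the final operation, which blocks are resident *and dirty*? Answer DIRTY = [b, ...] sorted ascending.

0: W B0 -> L0 miss  d=D]
1: W B4 -> L0 miss wb->B0  d=D]
2: W B6 -> L2 miss  d=D]
3: R B10 -> L2 miss wb->B6  d=-]
4: W B0 -> L0 miss wb->B4  d=D]
5: W B0 -> L0 hit  d=D]
6: W B3 -> L3 miss  d=D]
7: W B8 -> L0 miss wb->B0  d=D]
8: W B9 -> L1 miss  d=D]
9: R B0 -> L0 miss wb->B8  d=-]
10: W B0 -> L0 hit  d=D]
11: W B7 -> L3 miss wb->B3  d=D]
12: W B10 -> L2 hit  d=D]
13: R B10 -> L2 hit  d=D]
14: R B8 -> L0 miss wb->B0  d=-]
15: R B8 -> L0 hit  d=-]

DIRTY = [7, 9, 10]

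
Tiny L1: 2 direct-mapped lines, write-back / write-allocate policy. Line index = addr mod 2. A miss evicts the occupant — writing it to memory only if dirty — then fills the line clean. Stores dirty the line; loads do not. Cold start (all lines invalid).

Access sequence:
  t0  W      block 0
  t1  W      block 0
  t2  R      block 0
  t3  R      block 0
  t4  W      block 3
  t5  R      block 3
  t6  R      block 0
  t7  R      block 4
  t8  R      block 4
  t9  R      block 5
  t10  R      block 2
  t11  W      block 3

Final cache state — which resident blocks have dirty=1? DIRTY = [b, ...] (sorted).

0: W B0 -> L0 miss  d=D]
1: W B0 -> L0 hit  d=D]
2: R B0 -> L0 hit  d=D]
3: R B0 -> L0 hit  d=D]
4: W B3 -> L1 miss  d=D]
5: R B3 -> L1 hit  d=D]
6: R B0 -> L0 hit  d=D]
7: R B4 -> L0 miss wb->B0  d=-]
8: R B4 -> L0 hit  d=-]
9: R B5 -> L1 miss wb->B3  d=-]
10: R B2 -> L0 miss  d=-]
11: W B3 -> L1 miss  d=D]

DIRTY = [3]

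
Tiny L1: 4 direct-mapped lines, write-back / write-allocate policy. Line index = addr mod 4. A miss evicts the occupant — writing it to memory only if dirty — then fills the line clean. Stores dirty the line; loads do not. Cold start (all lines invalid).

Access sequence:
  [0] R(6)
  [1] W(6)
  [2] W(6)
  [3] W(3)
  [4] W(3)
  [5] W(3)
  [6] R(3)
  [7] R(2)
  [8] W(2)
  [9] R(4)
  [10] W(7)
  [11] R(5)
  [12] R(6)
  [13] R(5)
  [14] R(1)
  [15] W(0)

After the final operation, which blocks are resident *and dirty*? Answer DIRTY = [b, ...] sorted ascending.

DIRTY = [0, 7]

  0 | R B6 → L2 miss [-]
  1 | W B6 → L2 hit [D]
  2 | W B6 → L2 hit [D]
  3 | W B3 → L3 miss [D]
  4 | W B3 → L3 hit [D]
  5 | W B3 → L3 hit [D]
  6 | R B3 → L3 hit [D]
  7 | R B2 → L2 miss wb→B6 [-]
  8 | W B2 → L2 hit [D]
  9 | R B4 → L0 miss [-]
  10 | W B7 → L3 miss wb→B3 [D]
  11 | R B5 → L1 miss [-]
  12 | R B6 → L2 miss wb→B2 [-]
  13 | R B5 → L1 hit [-]
  14 | R B1 → L1 miss [-]
  15 | W B0 → L0 miss [D]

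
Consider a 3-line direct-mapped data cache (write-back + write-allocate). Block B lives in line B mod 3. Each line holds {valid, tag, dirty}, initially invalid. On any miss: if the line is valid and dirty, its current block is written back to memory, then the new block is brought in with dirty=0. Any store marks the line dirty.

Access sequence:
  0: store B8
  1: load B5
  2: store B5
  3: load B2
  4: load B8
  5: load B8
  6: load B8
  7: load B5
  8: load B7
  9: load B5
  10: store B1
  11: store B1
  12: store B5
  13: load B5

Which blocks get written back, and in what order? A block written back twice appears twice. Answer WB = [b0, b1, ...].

0: W B8 -> L2 miss  d=D]
1: R B5 -> L2 miss wb->B8  d=-]
2: W B5 -> L2 hit  d=D]
3: R B2 -> L2 miss wb->B5  d=-]
4: R B8 -> L2 miss  d=-]
5: R B8 -> L2 hit  d=-]
6: R B8 -> L2 hit  d=-]
7: R B5 -> L2 miss  d=-]
8: R B7 -> L1 miss  d=-]
9: R B5 -> L2 hit  d=-]
10: W B1 -> L1 miss  d=D]
11: W B1 -> L1 hit  d=D]
12: W B5 -> L2 hit  d=D]
13: R B5 -> L2 hit  d=D]

WB = [8, 5]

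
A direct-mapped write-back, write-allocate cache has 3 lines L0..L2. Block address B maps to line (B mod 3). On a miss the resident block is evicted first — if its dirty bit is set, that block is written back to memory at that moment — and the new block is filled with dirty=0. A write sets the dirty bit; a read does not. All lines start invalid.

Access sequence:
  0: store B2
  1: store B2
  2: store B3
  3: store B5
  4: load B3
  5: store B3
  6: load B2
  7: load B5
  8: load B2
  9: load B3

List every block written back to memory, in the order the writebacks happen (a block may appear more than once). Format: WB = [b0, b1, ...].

WB = [2, 5]

  0 | W B2 → L2 miss [D]
  1 | W B2 → L2 hit [D]
  2 | W B3 → L0 miss [D]
  3 | W B5 → L2 miss wb→B2 [D]
  4 | R B3 → L0 hit [D]
  5 | W B3 → L0 hit [D]
  6 | R B2 → L2 miss wb→B5 [-]
  7 | R B5 → L2 miss [-]
  8 | R B2 → L2 miss [-]
  9 | R B3 → L0 hit [D]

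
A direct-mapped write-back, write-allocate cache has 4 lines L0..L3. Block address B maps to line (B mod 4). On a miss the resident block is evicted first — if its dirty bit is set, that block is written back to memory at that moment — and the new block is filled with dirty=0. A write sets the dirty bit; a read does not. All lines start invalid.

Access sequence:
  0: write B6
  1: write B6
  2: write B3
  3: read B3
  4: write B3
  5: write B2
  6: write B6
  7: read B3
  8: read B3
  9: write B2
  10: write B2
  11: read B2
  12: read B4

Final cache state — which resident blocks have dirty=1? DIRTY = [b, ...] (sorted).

0: W B6 -> L2 miss  d=D]
1: W B6 -> L2 hit  d=D]
2: W B3 -> L3 miss  d=D]
3: R B3 -> L3 hit  d=D]
4: W B3 -> L3 hit  d=D]
5: W B2 -> L2 miss wb->B6  d=D]
6: W B6 -> L2 miss wb->B2  d=D]
7: R B3 -> L3 hit  d=D]
8: R B3 -> L3 hit  d=D]
9: W B2 -> L2 miss wb->B6  d=D]
10: W B2 -> L2 hit  d=D]
11: R B2 -> L2 hit  d=D]
12: R B4 -> L0 miss  d=-]

DIRTY = [2, 3]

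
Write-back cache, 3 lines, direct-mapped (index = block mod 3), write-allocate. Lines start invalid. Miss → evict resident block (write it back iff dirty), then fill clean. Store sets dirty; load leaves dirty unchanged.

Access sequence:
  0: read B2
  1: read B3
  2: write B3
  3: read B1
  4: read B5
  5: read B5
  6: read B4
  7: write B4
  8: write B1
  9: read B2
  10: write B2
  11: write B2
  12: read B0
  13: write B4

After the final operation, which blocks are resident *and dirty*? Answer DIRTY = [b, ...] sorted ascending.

DIRTY = [2, 4]

0: R B2 -> L2 miss  d=-]
1: R B3 -> L0 miss  d=-]
2: W B3 -> L0 hit  d=D]
3: R B1 -> L1 miss  d=-]
4: R B5 -> L2 miss  d=-]
5: R B5 -> L2 hit  d=-]
6: R B4 -> L1 miss  d=-]
7: W B4 -> L1 hit  d=D]
8: W B1 -> L1 miss wb->B4  d=D]
9: R B2 -> L2 miss  d=-]
10: W B2 -> L2 hit  d=D]
11: W B2 -> L2 hit  d=D]
12: R B0 -> L0 miss wb->B3  d=-]
13: W B4 -> L1 miss wb->B1  d=D]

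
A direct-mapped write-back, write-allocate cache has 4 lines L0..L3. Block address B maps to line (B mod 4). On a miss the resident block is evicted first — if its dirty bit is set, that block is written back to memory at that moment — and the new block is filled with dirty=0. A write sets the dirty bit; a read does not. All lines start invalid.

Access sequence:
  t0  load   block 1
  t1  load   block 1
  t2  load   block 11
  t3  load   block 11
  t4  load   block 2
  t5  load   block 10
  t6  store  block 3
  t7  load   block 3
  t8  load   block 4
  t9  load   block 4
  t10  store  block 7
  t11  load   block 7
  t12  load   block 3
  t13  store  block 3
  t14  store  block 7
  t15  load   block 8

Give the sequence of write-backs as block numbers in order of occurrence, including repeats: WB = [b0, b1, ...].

  0 | R B1 → L1 miss [-]
  1 | R B1 → L1 hit [-]
  2 | R B11 → L3 miss [-]
  3 | R B11 → L3 hit [-]
  4 | R B2 → L2 miss [-]
  5 | R B10 → L2 miss [-]
  6 | W B3 → L3 miss [D]
  7 | R B3 → L3 hit [D]
  8 | R B4 → L0 miss [-]
  9 | R B4 → L0 hit [-]
  10 | W B7 → L3 miss wb→B3 [D]
  11 | R B7 → L3 hit [D]
  12 | R B3 → L3 miss wb→B7 [-]
  13 | W B3 → L3 hit [D]
  14 | W B7 → L3 miss wb→B3 [D]
  15 | R B8 → L0 miss [-]

WB = [3, 7, 3]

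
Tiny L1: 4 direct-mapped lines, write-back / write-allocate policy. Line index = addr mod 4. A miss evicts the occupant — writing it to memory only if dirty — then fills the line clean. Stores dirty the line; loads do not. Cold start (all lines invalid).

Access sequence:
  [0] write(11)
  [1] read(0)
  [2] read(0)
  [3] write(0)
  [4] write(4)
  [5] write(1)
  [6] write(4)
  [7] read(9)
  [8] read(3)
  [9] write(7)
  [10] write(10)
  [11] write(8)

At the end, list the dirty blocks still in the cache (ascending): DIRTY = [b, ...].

0: W B11 → L3 miss [D]
1: R B0 → L0 miss [-]
2: R B0 → L0 hit [-]
3: W B0 → L0 hit [D]
4: W B4 → L0 miss wb→B0 [D]
5: W B1 → L1 miss [D]
6: W B4 → L0 hit [D]
7: R B9 → L1 miss wb→B1 [-]
8: R B3 → L3 miss wb→B11 [-]
9: W B7 → L3 miss [D]
10: W B10 → L2 miss [D]
11: W B8 → L0 miss wb→B4 [D]

DIRTY = [7, 8, 10]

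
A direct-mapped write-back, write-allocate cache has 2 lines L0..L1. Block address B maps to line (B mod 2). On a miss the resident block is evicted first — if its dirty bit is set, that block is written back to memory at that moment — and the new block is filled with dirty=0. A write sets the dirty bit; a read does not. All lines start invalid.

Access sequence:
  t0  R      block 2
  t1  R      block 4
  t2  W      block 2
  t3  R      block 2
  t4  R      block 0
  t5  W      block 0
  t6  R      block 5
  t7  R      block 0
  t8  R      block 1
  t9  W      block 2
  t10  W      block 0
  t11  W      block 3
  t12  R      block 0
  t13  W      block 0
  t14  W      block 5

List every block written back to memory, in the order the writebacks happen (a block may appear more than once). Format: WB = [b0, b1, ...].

0: R B2 → L0 miss [-]
1: R B4 → L0 miss [-]
2: W B2 → L0 miss [D]
3: R B2 → L0 hit [D]
4: R B0 → L0 miss wb→B2 [-]
5: W B0 → L0 hit [D]
6: R B5 → L1 miss [-]
7: R B0 → L0 hit [D]
8: R B1 → L1 miss [-]
9: W B2 → L0 miss wb→B0 [D]
10: W B0 → L0 miss wb→B2 [D]
11: W B3 → L1 miss [D]
12: R B0 → L0 hit [D]
13: W B0 → L0 hit [D]
14: W B5 → L1 miss wb→B3 [D]

WB = [2, 0, 2, 3]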